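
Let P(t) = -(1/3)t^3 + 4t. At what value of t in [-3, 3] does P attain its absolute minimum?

P'(t) = -t^2 + 4, which vanishes at t = -2 and t = 2.
Compare values at every candidate in [-3, 3]: P(-3) = -3, P(-2) = -16/3, P(2) = 16/3, P(3) = 3.
Hence the absolute minimum is -16/3 at t = -2.

-2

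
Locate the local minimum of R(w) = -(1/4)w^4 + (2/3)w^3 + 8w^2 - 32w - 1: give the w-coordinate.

2

R'(w) = -w^3 + 2w^2 + 16w - 32. Setting R'(w) = 0 gives w ∈ {-4, 2, 4}.
R''(w) = -3w^2 + 4w + 16. R''(-4) = -48 < 0 ⇒ local maximum; R''(2) = 12 > 0 ⇒ local minimum; R''(4) = -16 < 0 ⇒ local maximum.
So the local minimum value is R(2) = -95/3.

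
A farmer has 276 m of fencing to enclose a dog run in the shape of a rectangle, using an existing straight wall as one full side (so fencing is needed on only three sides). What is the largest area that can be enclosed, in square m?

Let the sides perpendicular to the wall have length x and the parallel side y, so 2x + y = 276 and the area is A = xy = x(276 − 2x).
A'(x) = 276 − 4x = 0 gives x = 69, and A''(x) = −4 < 0 confirms a maximum.
Then y = 276 − 2·69 = 138 and A = 9522.

9522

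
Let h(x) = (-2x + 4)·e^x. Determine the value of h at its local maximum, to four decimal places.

5.4366

By the product rule, h'(x) = (-2x + 2)·e^x. Since e^x > 0, the only critical point is x = 1.
h''(1) has the same sign as -2 < 0, so this is a local maximum.
h(1) = (2)·e^(1) ≈ 5.4366.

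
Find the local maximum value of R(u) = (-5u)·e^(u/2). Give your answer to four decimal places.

3.6788

Differentiating with the product rule gives R'(u) = (-(5/2)u - 5)·e^(u/2). Since e^(u/2) > 0, the only critical point is u = -2.
R''(-2) has the same sign as -5/2 < 0, so this is a local maximum.
R(-2) = (10)·e^(-1) ≈ 3.6788.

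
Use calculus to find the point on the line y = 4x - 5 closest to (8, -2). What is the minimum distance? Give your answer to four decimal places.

7.0335

Minimize D(x)^2 = (x - 8)^2 + (4x - 3)^2.
d/dx[D^2] = 2(x - 8) + 2·4·(4x - 3) = 0 ⇒ x = 20/17.
Then y = -5/17 and the distance is √(841/17) ≈ 7.0335.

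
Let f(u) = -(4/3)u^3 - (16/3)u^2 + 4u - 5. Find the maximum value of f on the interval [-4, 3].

f'(u) = -4u^2 - (32/3)u + 4, which vanishes at u = -3 and u = 1/3.
Evaluating at the critical points and endpoints: f(-4) = -21,  f(-3) = -29,  f(1/3) = -349/81,  f(3) = -77.
The maximum over the interval is -349/81, attained at u = 1/3.

-349/81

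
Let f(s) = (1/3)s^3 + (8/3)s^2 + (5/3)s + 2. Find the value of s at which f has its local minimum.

-1/3

f'(s) = s^2 + (16/3)s + 5/3. Setting f'(s) = 0 gives s ∈ {-5, -1/3}.
Since f''(s) = 2s + 16/3, we get f''(-5) = -14/3 < 0 ⇒ local maximum; f''(-1/3) = 14/3 > 0 ⇒ local minimum.
The local minimum is f(-1/3) = 140/81.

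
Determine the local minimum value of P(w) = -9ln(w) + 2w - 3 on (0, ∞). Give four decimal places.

P'(w) = -9/w + 2 = 0 gives w = 9/2.
P''(w) = 9/w², which is positive for w > 0, so this is a local minimum.
P(9/2) = -9·ln(9/2) + 9 - 3 ≈ -7.5367.

-7.5367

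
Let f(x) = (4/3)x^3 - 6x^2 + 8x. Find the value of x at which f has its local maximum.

1

f'(x) = 4x^2 - 12x + 8. Setting f'(x) = 0 gives x ∈ {1, 2}.
Since f''(x) = 8x - 12, we get f''(1) = -4 < 0 ⇒ local maximum; f''(2) = 4 > 0 ⇒ local minimum.
So the local maximum value is f(1) = 10/3.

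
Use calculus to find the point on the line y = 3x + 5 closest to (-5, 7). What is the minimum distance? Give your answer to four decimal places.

Minimize D(x)^2 = (x + 5)^2 + (3x - 2)^2.
d/dx[D^2] = 2(x + 5) + 2·3·(3x - 2) = 0 ⇒ x = 1/10.
Then y = 53/10 and the distance is √(289/10) ≈ 5.3759.

5.3759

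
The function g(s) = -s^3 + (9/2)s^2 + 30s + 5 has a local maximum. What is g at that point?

g'(s) = -3s^2 + 9s + 30 = 0 at s = -2, 5.
Second-derivative test with g''(s) = -6s + 9: g''(-2) = 21 > 0 ⇒ local minimum; g''(5) = -21 < 0 ⇒ local maximum.
The local maximum is g(5) = 285/2.

285/2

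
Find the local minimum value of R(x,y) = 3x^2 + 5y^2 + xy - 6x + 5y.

∂R/∂x = 6x + y - 6 = 0 and ∂R/∂y = x + 10y + 5 = 0, so (x, y) = (65/59, -36/59).
The Hessian has R_{xx} = 6, R_{yy} = 10, R_{xy} = 1, giving D = 59 > 0 with R_{xx} > 0, so the point is a local minimum.
R(65/59, -36/59) = -285/59.

-285/59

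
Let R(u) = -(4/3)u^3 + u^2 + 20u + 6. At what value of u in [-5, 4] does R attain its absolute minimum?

-2

Differentiating, R'(u) = -4u^2 + 2u + 20; which vanishes at u = -2 and u = 5/2.
Evaluating at the critical points and endpoints: R(-5) = 293/3; R(-2) = -58/3; R(5/2) = 497/12; R(4) = 50/3.
The minimum over the interval is -58/3, attained at u = -2.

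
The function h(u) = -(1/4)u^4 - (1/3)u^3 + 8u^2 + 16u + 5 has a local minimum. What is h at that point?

-35/12

Critical points: h'(u) = -u^3 - u^2 + 16u + 16 vanishes at u = -4, -1, 4.
Since h''(u) = -3u^2 - 2u + 16, we get h''(-4) = -24 < 0 ⇒ local maximum; h''(-1) = 15 > 0 ⇒ local minimum; h''(4) = -40 < 0 ⇒ local maximum.
The local minimum is h(-1) = -35/12.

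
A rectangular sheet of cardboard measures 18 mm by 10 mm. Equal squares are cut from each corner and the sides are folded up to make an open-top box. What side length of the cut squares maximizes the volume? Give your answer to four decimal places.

With cut size x, the volume is V(x) = x(18 − 2x)(10 − 2x) for 0 < x < 5.
V'(x) = 12x^2 − 112x + 180. Setting V'(x) = 0 gives x ≈ 2.0633 (the root in (0, 5)).
V''(x) = 24x − 112 is negative there, so this is the maximum; V ≈ 168.1260.

2.0633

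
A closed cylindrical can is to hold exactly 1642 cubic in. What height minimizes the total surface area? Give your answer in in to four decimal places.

With radius r and height h, πr²h = 1642 so h = 1642/(πr²), and S(r) = 2πr² + 2πrh = 2πr² + 2·1642/r.
S'(r) = 4πr − 2·1642/r² = 0 ⇒ r³ = 1642/(2π), so r ≈ 6.3934 and h = 2r ≈ 12.7868.
S''(r) = 4π + 4·1642/r³ > 0, so this is the minimum; S ≈ 770.4834.

12.7868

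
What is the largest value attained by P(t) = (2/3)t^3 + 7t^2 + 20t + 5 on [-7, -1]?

Differentiating, P'(t) = 2t^2 + 14t + 20; which vanishes at t = -5 and t = -2.
Evaluating at the critical points and endpoints: P(-7) = -62/3, P(-5) = -10/3, P(-2) = -37/3, P(-1) = -26/3.
Hence the absolute maximum is -10/3 at t = -5.

-10/3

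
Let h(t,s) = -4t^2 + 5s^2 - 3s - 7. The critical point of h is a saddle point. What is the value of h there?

∂h/∂t = -8t = 0 and ∂h/∂s = 10s - 3 = 0, so (t, s) = (0, 3/10).
The Hessian has h_{tt} = -8, h_{ss} = 10, h_{ts} = 0, giving D = -80 < 0, so the point is a saddle point.
h(0, 3/10) = -149/20.

-149/20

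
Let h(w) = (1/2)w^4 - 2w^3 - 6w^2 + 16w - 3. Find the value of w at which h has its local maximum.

1

Critical points: h'(w) = 2w^3 - 6w^2 - 12w + 16 vanishes at w = -2, 1, 4.
Second-derivative test with h''(w) = 6w^2 - 12w - 12: h''(-2) = 36 > 0 ⇒ local minimum; h''(1) = -18 < 0 ⇒ local maximum; h''(4) = 36 > 0 ⇒ local minimum.
So the local maximum value is h(1) = 11/2.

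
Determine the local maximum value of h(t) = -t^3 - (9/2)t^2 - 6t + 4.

h'(t) = -3t^2 - 9t - 6 = 0 at t = -2, -1.
Since h''(t) = -6t - 9, we get h''(-2) = 3 > 0 ⇒ local minimum; h''(-1) = -3 < 0 ⇒ local maximum.
The local maximum is h(-1) = 13/2.

13/2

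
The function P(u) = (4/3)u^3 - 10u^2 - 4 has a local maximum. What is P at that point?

-4

Critical points: P'(u) = 4u^2 - 20u vanishes at u = 0, 5.
Second-derivative test with P''(u) = 8u - 20: P''(0) = -20 < 0 ⇒ local maximum; P''(5) = 20 > 0 ⇒ local minimum.
Thus P has its local maximum at u = 0, with value -4.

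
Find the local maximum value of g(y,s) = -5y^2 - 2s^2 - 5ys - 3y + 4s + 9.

293/15

∂g/∂y = -10y - 5s - 3 = 0 and ∂g/∂s = -5y - 4s + 4 = 0, so (y, s) = (-32/15, 11/3).
The Hessian has g_{yy} = -10, g_{ss} = -4, g_{ys} = -5, giving D = 15 > 0 with g_{yy} < 0, so the point is a local maximum.
g(-32/15, 11/3) = 293/15.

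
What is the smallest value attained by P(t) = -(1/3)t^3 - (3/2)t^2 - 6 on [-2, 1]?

-28/3

P'(t) = -t^2 - 3t, whose only zero in [-2, 1] is t = 0.
Evaluating at the critical points and endpoints: P(-2) = -28/3; P(0) = -6; P(1) = -47/6.
Hence the absolute minimum is -28/3 at t = -2.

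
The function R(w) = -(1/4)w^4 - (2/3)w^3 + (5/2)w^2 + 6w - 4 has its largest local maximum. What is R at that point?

R'(w) = -w^3 - 2w^2 + 5w + 6. Setting R'(w) = 0 gives w ∈ {-3, -1, 2}.
Second-derivative test with R''(w) = -3w^2 - 4w + 5: R''(-3) = -10 < 0 ⇒ local maximum; R''(-1) = 6 > 0 ⇒ local minimum; R''(2) = -15 < 0 ⇒ local maximum.
The largest local maximum is R(2) = 26/3.

26/3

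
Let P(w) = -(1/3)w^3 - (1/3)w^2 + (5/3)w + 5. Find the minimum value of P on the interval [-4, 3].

-2

P'(w) = -w^2 - (2/3)w + 5/3, which vanishes at w = -5/3 and w = 1.
Compare values at every candidate in [-4, 3]: P(-4) = 43/3, P(-5/3) = 230/81, P(1) = 6, P(3) = -2.
So the minimum is P(3) = -2.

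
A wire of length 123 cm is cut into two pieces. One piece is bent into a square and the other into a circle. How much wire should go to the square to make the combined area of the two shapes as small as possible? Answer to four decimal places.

Let x be the length used for the square. Square side x/4; circle radius (123−x)/(2π).
A(x) = (x/4)² + π·((123−x)/(2π))² = x²/16 + (123−x)²/(4π) for 0 ≤ x ≤ 123. A'(x) = x/8 − (123−x)/(2π) = 0 gives x = 4·123/(π+4) ≈ 68.8922.
A'' = 1/8 + 1/(2π) > 0, so this gives the minimum combined area; x ≈ 68.8922 cm to the square.

68.8922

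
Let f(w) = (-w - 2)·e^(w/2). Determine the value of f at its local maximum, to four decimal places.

f'(w) = (-1)·e^(w/2) + (-w - 2)·(1/2)·e^(w/2) = (-(1/2)w - 2)·e^(w/2). Since e^(w/2) > 0, the only critical point is w = -4.
f''(-4) has the same sign as -1/2 < 0, so this is a local maximum.
f(-4) = (2)·e^(-2) ≈ 0.2707.

0.2707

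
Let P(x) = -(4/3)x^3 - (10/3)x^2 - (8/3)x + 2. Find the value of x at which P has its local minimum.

-1

P'(x) = -4x^2 - (20/3)x - 8/3 = 0 at x = -1, -2/3.
P''(x) = -8x - 20/3. P''(-1) = 4/3 > 0 ⇒ local minimum; P''(-2/3) = -4/3 < 0 ⇒ local maximum.
Thus P has its local minimum at x = -1, with value 8/3.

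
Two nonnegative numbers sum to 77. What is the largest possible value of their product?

With x + y = 77, the product is P(x) = x(77 − x).
P'(x) = 77 − 2x = 0 gives x = 77/2; P'' = −2 < 0, so this is the maximum.
P = 77/2·77/2 = 5929/4.

5929/4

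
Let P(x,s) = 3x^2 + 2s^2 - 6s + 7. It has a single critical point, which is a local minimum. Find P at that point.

5/2

∂P/∂x = 6x = 0 and ∂P/∂s = 4s - 6 = 0, so (x, s) = (0, 3/2).
The Hessian has P_{xx} = 6, P_{ss} = 4, P_{xs} = 0, giving D = 24 > 0 with P_{xx} > 0, so the point is a local minimum.
P(0, 3/2) = 5/2.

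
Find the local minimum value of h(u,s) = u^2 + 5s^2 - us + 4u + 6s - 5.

∂h/∂u = 2u - s + 4 = 0 and ∂h/∂s = -u + 10s + 6 = 0, so (u, s) = (-46/19, -16/19).
The Hessian has h_{uu} = 2, h_{ss} = 10, h_{us} = -1, giving D = 19 > 0 with h_{uu} > 0, so the point is a local minimum.
h(-46/19, -16/19) = -235/19.

-235/19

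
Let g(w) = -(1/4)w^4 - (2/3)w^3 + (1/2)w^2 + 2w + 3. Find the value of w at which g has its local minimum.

-1

Critical points: g'(w) = -w^3 - 2w^2 + w + 2 vanishes at w = -2, -1, 1.
Since g''(w) = -3w^2 - 4w + 1, we get g''(-2) = -3 < 0 ⇒ local maximum; g''(-1) = 2 > 0 ⇒ local minimum; g''(1) = -6 < 0 ⇒ local maximum.
Thus g has its local minimum at w = -1, with value 23/12.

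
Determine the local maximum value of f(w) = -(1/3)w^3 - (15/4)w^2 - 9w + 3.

147/16

f'(w) = -w^2 - (15/2)w - 9. Setting f'(w) = 0 gives w ∈ {-6, -3/2}.
Since f''(w) = -2w - 15/2, we get f''(-6) = 9/2 > 0 ⇒ local minimum; f''(-3/2) = -9/2 < 0 ⇒ local maximum.
Thus f has its local maximum at w = -3/2, with value 147/16.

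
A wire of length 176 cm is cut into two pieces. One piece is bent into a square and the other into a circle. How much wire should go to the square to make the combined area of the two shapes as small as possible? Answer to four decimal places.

98.5775

Let x be the length used for the square. Square side x/4; circle radius (176−x)/(2π).
A(x) = (x/4)² + π·((176−x)/(2π))² = x²/16 + (176−x)²/(4π) for 0 ≤ x ≤ 176. A'(x) = x/8 − (176−x)/(2π) = 0 gives x = 4·176/(π+4) ≈ 98.5775.
A'' = 1/8 + 1/(2π) > 0, so this gives the minimum combined area; x ≈ 98.5775 cm to the square.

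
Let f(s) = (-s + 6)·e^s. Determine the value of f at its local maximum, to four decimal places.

148.4132

By the product rule, f'(s) = (-s + 5)·e^s. Since e^s > 0, the only critical point is s = 5.
f''(5) has the same sign as -1 < 0, so this is a local maximum.
f(5) = (1)·e^(5) ≈ 148.4132.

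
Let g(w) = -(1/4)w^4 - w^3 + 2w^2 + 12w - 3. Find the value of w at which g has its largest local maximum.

Critical points: g'(w) = -w^3 - 3w^2 + 4w + 12 vanishes at w = -3, -2, 2.
g''(w) = -3w^2 - 6w + 4. g''(-3) = -5 < 0 ⇒ local maximum; g''(-2) = 4 > 0 ⇒ local minimum; g''(2) = -20 < 0 ⇒ local maximum.
So the largest local maximum value is g(2) = 17.

2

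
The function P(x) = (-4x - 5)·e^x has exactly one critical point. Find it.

-9/4

By the product rule, P'(x) = (-4x - 9)·e^x. Since e^x > 0, the only critical point is x = -9/4.
P''(-9/4) has the same sign as -4 < 0, so this is a local maximum.
P(-9/4) = (4)·e^(-9/4) ≈ 0.4216.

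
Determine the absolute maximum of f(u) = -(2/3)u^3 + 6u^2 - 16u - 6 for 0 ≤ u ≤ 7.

-6

Differentiating, f'(u) = -2u^2 + 12u - 16; which vanishes at u = 2 and u = 4.
Compare values at every candidate in [0, 7]: f(0) = -6,  f(2) = -58/3,  f(4) = -50/3,  f(7) = -158/3.
The maximum over the interval is -6, attained at u = 0.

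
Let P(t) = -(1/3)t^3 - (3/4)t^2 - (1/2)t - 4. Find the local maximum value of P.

P'(t) = -t^2 - (3/2)t - 1/2 = 0 at t = -1, -1/2.
P''(t) = -2t - 3/2. P''(-1) = 1/2 > 0 ⇒ local minimum; P''(-1/2) = -1/2 < 0 ⇒ local maximum.
Thus P has its local maximum at t = -1/2, with value -187/48.

-187/48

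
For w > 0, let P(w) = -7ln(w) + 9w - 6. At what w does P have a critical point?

P'(w) = -7/w + 9 = 0 gives w = 7/9.
P''(w) = 7/w², which is positive for w > 0, so this is a local minimum.
P(7/9) = -7·ln(7/9) + 7 - 6 ≈ 2.7592.

7/9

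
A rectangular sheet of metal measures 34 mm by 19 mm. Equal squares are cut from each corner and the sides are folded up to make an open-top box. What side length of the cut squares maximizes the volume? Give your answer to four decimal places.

3.9145

With cut size x, the volume is V(x) = x(34 − 2x)(19 − 2x) for 0 < x < 9.5.
V'(x) = 12x^2 − 212x + 646. Setting V'(x) = 0 gives x ≈ 3.9145 (the root in (0, 9.5)).
V''(x) = 24x − 212 is negative there, so this is the maximum; V ≈ 1144.4285.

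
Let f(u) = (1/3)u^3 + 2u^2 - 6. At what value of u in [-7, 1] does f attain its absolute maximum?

-4

Differentiating, f'(u) = u^2 + 4u; which vanishes at u = -4 and u = 0.
Compare values at every candidate in [-7, 1]: f(-7) = -67/3,  f(-4) = 14/3,  f(0) = -6,  f(1) = -11/3.
So the maximum is f(-4) = 14/3.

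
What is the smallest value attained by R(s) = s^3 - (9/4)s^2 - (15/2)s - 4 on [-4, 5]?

R'(s) = 3s^2 - (9/2)s - 15/2, which vanishes at s = -1 and s = 5/2.
Compare values at every candidate in [-4, 5]: R(-4) = -74; R(-1) = 1/4; R(5/2) = -339/16; R(5) = 109/4.
Hence the absolute minimum is -74 at s = -4.

-74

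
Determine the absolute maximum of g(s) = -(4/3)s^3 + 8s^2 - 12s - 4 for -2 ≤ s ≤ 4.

Differentiating, g'(s) = -4s^2 + 16s - 12; which vanishes at s = 1 and s = 3.
Evaluating at the critical points and endpoints: g(-2) = 188/3; g(1) = -28/3; g(3) = -4; g(4) = -28/3.
So the maximum is g(-2) = 188/3.

188/3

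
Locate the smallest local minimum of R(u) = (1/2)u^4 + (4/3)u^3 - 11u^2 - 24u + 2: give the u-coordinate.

R'(u) = 2u^3 + 4u^2 - 22u - 24. Setting R'(u) = 0 gives u ∈ {-4, -1, 3}.
Since R''(u) = 6u^2 + 8u - 22, we get R''(-4) = 42 > 0 ⇒ local minimum; R''(-1) = -24 < 0 ⇒ local maximum; R''(3) = 56 > 0 ⇒ local minimum.
So the smallest local minimum value is R(3) = -185/2.

3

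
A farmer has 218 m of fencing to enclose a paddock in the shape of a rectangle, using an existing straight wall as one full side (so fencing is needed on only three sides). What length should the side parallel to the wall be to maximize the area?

109

Let the sides perpendicular to the wall have length x and the parallel side y, so 2x + y = 218 and the area is A = xy = x(218 − 2x).
A'(x) = 218 − 4x = 0 gives x = 109/2, and A''(x) = −4 < 0 confirms a maximum.
Then y = 218 − 2·109/2 = 109 and A = 11881/2.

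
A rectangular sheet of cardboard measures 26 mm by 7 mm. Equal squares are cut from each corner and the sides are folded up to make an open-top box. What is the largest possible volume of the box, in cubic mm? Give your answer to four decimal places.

138.6364

With cut size x, the volume is V(x) = x(26 − 2x)(7 − 2x) for 0 < x < 3.5.
V'(x) = 12x^2 − 132x + 182. Setting V'(x) = 0 gives x ≈ 1.6163 (the root in (0, 3.5)).
V''(x) = 24x − 132 is negative there, so this is the maximum; V ≈ 138.6364.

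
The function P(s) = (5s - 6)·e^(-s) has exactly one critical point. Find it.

Differentiating with the product rule gives P'(s) = (-5s + 11)·e^(-s). Since e^(-s) > 0, the only critical point is s = 11/5.
P''(11/5) has the same sign as -5 < 0, so this is a local maximum.
P(11/5) = (5)·e^(-11/5) ≈ 0.5540.

11/5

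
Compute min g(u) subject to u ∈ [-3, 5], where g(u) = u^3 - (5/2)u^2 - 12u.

-63/2

The derivative is 3u^2 - 5u - 12, which vanishes at u = -4/3 and u = 3.
Compare values at every candidate in [-3, 5]: g(-3) = -27/2; g(-4/3) = 248/27; g(3) = -63/2; g(5) = 5/2.
The minimum over the interval is -63/2, attained at u = 3.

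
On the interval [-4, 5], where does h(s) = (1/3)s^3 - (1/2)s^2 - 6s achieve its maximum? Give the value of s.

The derivative is s^2 - s - 6, which vanishes at s = -2 and s = 3.
Candidates: h(-4) = -16/3,  h(-2) = 22/3,  h(3) = -27/2,  h(5) = -5/6.
So the maximum is h(-2) = 22/3.

-2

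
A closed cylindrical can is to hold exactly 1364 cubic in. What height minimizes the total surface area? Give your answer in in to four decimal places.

With radius r and height h, πr²h = 1364 so h = 1364/(πr²), and S(r) = 2πr² + 2πrh = 2πr² + 2·1364/r.
S'(r) = 4πr − 2·1364/r² = 0 ⇒ r³ = 1364/(2π), so r ≈ 6.0101 and h = 2r ≈ 12.0201.
S''(r) = 4π + 4·1364/r³ > 0, so this is the minimum; S ≈ 680.8594.

12.0201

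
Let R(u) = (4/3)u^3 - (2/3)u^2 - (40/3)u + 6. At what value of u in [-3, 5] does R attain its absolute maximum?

R'(u) = 4u^2 - (4/3)u - 40/3, which vanishes at u = -5/3 and u = 2.
Compare values at every candidate in [-3, 5]: R(-3) = 4,  R(-5/3) = 1636/81,  R(2) = -38/3,  R(5) = 268/3.
So the maximum is R(5) = 268/3.

5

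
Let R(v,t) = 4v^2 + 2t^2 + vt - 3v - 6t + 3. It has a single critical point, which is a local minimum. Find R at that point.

-51/31

∂R/∂v = 8v + t - 3 = 0 and ∂R/∂t = v + 4t - 6 = 0, so (v, t) = (6/31, 45/31).
The Hessian has R_{vv} = 8, R_{tt} = 4, R_{vt} = 1, giving D = 31 > 0 with R_{vv} > 0, so the point is a local minimum.
R(6/31, 45/31) = -51/31.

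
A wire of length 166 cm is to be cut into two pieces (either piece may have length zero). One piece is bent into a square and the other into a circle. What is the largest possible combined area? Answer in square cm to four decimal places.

Let x be the length used for the square. Square side x/4; circle radius (166−x)/(2π).
A(x) = (x/4)² + π·((166−x)/(2π))² = x²/16 + (166−x)²/(4π) for 0 ≤ x ≤ 166. A'(x) = x/8 − (166−x)/(2π) = 0 gives x = 4·166/(π+4) ≈ 92.9765.
A'' > 0, so the interior critical point is a minimum; the maximum is at an endpoint. A(0) = 2192.8368 and A(166) = 1722.2500, so the largest area is 2192.8368.

2192.8368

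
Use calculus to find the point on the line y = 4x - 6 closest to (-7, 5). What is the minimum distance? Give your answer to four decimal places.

Minimize D(x)^2 = (x + 7)^2 + (4x - 11)^2.
d/dx[D^2] = 2(x + 7) + 2·4·(4x - 11) = 0 ⇒ x = 37/17.
Then y = 46/17 and the distance is √(1521/17) ≈ 9.4589.

9.4589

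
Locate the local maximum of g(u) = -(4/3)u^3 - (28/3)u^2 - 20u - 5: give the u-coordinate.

-5/3

Critical points: g'(u) = -4u^2 - (56/3)u - 20 vanishes at u = -3, -5/3.
Since g''(u) = -8u - 56/3, we get g''(-3) = 16/3 > 0 ⇒ local minimum; g''(-5/3) = -16/3 < 0 ⇒ local maximum.
So the local maximum value is g(-5/3) = 695/81.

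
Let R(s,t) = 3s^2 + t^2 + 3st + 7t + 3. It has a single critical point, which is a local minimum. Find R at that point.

-46

∂R/∂s = 6s + 3t = 0 and ∂R/∂t = 3s + 2t + 7 = 0, so (s, t) = (7, -14).
The Hessian has R_{ss} = 6, R_{tt} = 2, R_{st} = 3, giving D = 3 > 0 with R_{ss} > 0, so the point is a local minimum.
R(7, -14) = -46.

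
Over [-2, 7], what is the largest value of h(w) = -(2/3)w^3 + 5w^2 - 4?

The derivative is -2w^2 + 10w, which vanishes at w = 0 and w = 5.
Candidates: h(-2) = 64/3, h(0) = -4, h(5) = 113/3, h(7) = 37/3.
Hence the absolute maximum is 113/3 at w = 5.

113/3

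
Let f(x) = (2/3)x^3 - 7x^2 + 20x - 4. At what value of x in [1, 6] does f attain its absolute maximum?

f'(x) = 2x^2 - 14x + 20, which vanishes at x = 2 and x = 5.
Candidates: f(1) = 29/3,  f(2) = 40/3,  f(5) = 13/3,  f(6) = 8.
The maximum over the interval is 40/3, attained at x = 2.

2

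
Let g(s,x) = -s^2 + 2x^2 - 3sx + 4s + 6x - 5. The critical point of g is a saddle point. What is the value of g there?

-1

∂g/∂s = -2s - 3x + 4 = 0 and ∂g/∂x = -3s + 4x + 6 = 0, so (s, x) = (2, 0).
The Hessian has g_{ss} = -2, g_{xx} = 4, g_{sx} = -3, giving D = -17 < 0, so the point is a saddle point.
g(2, 0) = -1.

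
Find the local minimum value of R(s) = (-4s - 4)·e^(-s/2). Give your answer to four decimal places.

-4.8522

Differentiating with the product rule gives R'(s) = (2s - 2)·e^(-s/2). Since e^(-s/2) > 0, the only critical point is s = 1.
R''(1) has the same sign as 2 > 0, so this is a local minimum.
R(1) = (-8)·e^(-1/2) ≈ -4.8522.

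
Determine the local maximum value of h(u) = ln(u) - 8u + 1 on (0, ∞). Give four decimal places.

h'(u) = 1/u − 8 = 0 gives u = 1/8.
h''(u) = -1/u², which is negative for u > 0, so this is a local maximum.
h(1/8) = 1·ln(1/8) - 1 + 1 ≈ -2.0794.

-2.0794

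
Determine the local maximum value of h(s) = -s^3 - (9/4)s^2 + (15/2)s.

h'(s) = -3s^2 - (9/2)s + 15/2. Setting h'(s) = 0 gives s ∈ {-5/2, 1}.
h''(s) = -6s - 9/2. h''(-5/2) = 21/2 > 0 ⇒ local minimum; h''(1) = -21/2 < 0 ⇒ local maximum.
So the local maximum value is h(1) = 17/4.

17/4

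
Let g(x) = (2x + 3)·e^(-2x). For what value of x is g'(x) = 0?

-1

g'(x) = 2·e^(-2x) + (2x + 3)·(-2)·e^(-2x) = (-4x - 4)·e^(-2x). Since e^(-2x) > 0, the only critical point is x = -1.
g''(-1) has the same sign as -4 < 0, so this is a local maximum.
g(-1) = (1)·e^(2) ≈ 7.3891.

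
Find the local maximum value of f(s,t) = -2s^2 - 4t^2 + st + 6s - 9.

∂f/∂s = -4s + t + 6 = 0 and ∂f/∂t = s - 8t = 0, so (s, t) = (48/31, 6/31).
The Hessian has f_{ss} = -4, f_{tt} = -8, f_{st} = 1, giving D = 31 > 0 with f_{ss} < 0, so the point is a local maximum.
f(48/31, 6/31) = -135/31.

-135/31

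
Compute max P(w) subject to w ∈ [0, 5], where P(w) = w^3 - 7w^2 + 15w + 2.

Differentiating, P'(w) = 3w^2 - 14w + 15; which vanishes at w = 5/3 and w = 3.
Evaluating at the critical points and endpoints: P(0) = 2,  P(5/3) = 329/27,  P(3) = 11,  P(5) = 27.
The maximum over the interval is 27, attained at w = 5.

27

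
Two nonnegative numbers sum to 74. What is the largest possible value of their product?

1369

With x + y = 74, the product is P(x) = x(74 − x).
P'(x) = 74 − 2x = 0 gives x = 37; P'' = −2 < 0, so this is the maximum.
P = 37·37 = 1369.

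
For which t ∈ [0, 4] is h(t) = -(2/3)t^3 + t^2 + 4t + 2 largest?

2

h'(t) = -2t^2 + 2t + 4, whose only zero in [0, 4] is t = 2.
Candidates: h(0) = 2, h(2) = 26/3, h(4) = -26/3.
Hence the absolute maximum is 26/3 at t = 2.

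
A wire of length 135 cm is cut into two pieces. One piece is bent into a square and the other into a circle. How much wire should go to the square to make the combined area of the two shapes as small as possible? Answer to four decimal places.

Let x be the length used for the square. Square side x/4; circle radius (135−x)/(2π).
A(x) = (x/4)² + π·((135−x)/(2π))² = x²/16 + (135−x)²/(4π) for 0 ≤ x ≤ 135. A'(x) = x/8 − (135−x)/(2π) = 0 gives x = 4·135/(π+4) ≈ 75.6134.
A'' = 1/8 + 1/(2π) > 0, so this gives the minimum combined area; x ≈ 75.6134 cm to the square.

75.6134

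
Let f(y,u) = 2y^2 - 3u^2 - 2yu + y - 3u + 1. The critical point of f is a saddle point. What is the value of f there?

∂f/∂y = 4y - 2u + 1 = 0 and ∂f/∂u = -2y - 6u - 3 = 0, so (y, u) = (-3/7, -5/14).
The Hessian has f_{yy} = 4, f_{uu} = -6, f_{yu} = -2, giving D = -28 < 0, so the point is a saddle point.
f(-3/7, -5/14) = 37/28.

37/28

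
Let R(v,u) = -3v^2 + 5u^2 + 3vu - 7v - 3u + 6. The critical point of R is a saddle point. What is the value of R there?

∂R/∂v = -6v + 3u - 7 = 0 and ∂R/∂u = 3v + 10u - 3 = 0, so (v, u) = (-61/69, 13/23).
The Hessian has R_{vv} = -6, R_{uu} = 10, R_{vu} = 3, giving D = -69 < 0, so the point is a saddle point.
R(-61/69, 13/23) = 569/69.

569/69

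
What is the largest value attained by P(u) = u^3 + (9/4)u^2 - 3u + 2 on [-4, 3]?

P'(u) = 3u^2 + (9/2)u - 3, which vanishes at u = -2 and u = 1/2.
Evaluating at the critical points and endpoints: P(-4) = -14; P(-2) = 9; P(1/2) = 19/16; P(3) = 161/4.
Hence the absolute maximum is 161/4 at u = 3.

161/4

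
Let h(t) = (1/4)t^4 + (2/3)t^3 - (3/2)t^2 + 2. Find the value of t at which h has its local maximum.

Critical points: h'(t) = t^3 + 2t^2 - 3t vanishes at t = -3, 0, 1.
h''(t) = 3t^2 + 4t - 3. h''(-3) = 12 > 0 ⇒ local minimum; h''(0) = -3 < 0 ⇒ local maximum; h''(1) = 4 > 0 ⇒ local minimum.
So the local maximum value is h(0) = 2.

0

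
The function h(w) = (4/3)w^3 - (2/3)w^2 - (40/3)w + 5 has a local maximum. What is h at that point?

1555/81

h'(w) = 4w^2 - (4/3)w - 40/3. Setting h'(w) = 0 gives w ∈ {-5/3, 2}.
Second-derivative test with h''(w) = 8w - 4/3: h''(-5/3) = -44/3 < 0 ⇒ local maximum; h''(2) = 44/3 > 0 ⇒ local minimum.
So the local maximum value is h(-5/3) = 1555/81.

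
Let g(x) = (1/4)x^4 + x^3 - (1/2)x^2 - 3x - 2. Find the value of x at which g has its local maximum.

-1

Critical points: g'(x) = x^3 + 3x^2 - x - 3 vanishes at x = -3, -1, 1.
Since g''(x) = 3x^2 + 6x - 1, we get g''(-3) = 8 > 0 ⇒ local minimum; g''(-1) = -4 < 0 ⇒ local maximum; g''(1) = 8 > 0 ⇒ local minimum.
The local maximum is g(-1) = -1/4.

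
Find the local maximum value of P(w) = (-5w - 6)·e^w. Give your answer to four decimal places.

0.5540

Differentiating with the product rule gives P'(w) = (-5w - 11)·e^w. Since e^w > 0, the only critical point is w = -11/5.
P''(-11/5) has the same sign as -5 < 0, so this is a local maximum.
P(-11/5) = (5)·e^(-11/5) ≈ 0.5540.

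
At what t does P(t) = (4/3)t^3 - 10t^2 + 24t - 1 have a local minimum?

P'(t) = 4t^2 - 20t + 24 = 0 at t = 2, 3.
Second-derivative test with P''(t) = 8t - 20: P''(2) = -4 < 0 ⇒ local maximum; P''(3) = 4 > 0 ⇒ local minimum.
The local minimum is P(3) = 17.

3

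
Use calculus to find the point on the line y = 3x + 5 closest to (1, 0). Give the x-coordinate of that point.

-7/5

Minimize D(x)^2 = (x - 1)^2 + (3x + 5)^2.
d/dx[D^2] = 2(x - 1) + 2·3·(3x + 5) = 0 ⇒ x = -7/5.
Then y = 4/5 and the distance is √(32/5) ≈ 2.5298.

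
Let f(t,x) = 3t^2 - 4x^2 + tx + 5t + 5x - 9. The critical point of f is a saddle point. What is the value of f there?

-491/49

∂f/∂t = 6t + x + 5 = 0 and ∂f/∂x = t - 8x + 5 = 0, so (t, x) = (-45/49, 25/49).
The Hessian has f_{tt} = 6, f_{xx} = -8, f_{tx} = 1, giving D = -49 < 0, so the point is a saddle point.
f(-45/49, 25/49) = -491/49.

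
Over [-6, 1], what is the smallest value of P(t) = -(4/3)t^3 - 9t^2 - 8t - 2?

The derivative is -4t^2 - 18t - 8, which vanishes at t = -4 and t = -1/2.
Candidates: P(-6) = 10, P(-4) = -86/3, P(-1/2) = -1/12, P(1) = -61/3.
Hence the absolute minimum is -86/3 at t = -4.

-86/3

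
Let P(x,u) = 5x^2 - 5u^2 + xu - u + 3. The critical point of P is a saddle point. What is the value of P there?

∂P/∂x = 10x + u = 0 and ∂P/∂u = x - 10u - 1 = 0, so (x, u) = (1/101, -10/101).
The Hessian has P_{xx} = 10, P_{uu} = -10, P_{xu} = 1, giving D = -101 < 0, so the point is a saddle point.
P(1/101, -10/101) = 308/101.

308/101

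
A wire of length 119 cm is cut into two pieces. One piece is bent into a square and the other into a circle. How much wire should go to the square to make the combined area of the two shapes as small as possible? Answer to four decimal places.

66.6518

Let x be the length used for the square. Square side x/4; circle radius (119−x)/(2π).
A(x) = (x/4)² + π·((119−x)/(2π))² = x²/16 + (119−x)²/(4π) for 0 ≤ x ≤ 119. A'(x) = x/8 − (119−x)/(2π) = 0 gives x = 4·119/(π+4) ≈ 66.6518.
A'' = 1/8 + 1/(2π) > 0, so this gives the minimum combined area; x ≈ 66.6518 cm to the square.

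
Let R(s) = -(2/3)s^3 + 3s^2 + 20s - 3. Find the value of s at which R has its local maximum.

5

R'(s) = -2s^2 + 6s + 20. Setting R'(s) = 0 gives s ∈ {-2, 5}.
R''(s) = -4s + 6. R''(-2) = 14 > 0 ⇒ local minimum; R''(5) = -14 < 0 ⇒ local maximum.
So the local maximum value is R(5) = 266/3.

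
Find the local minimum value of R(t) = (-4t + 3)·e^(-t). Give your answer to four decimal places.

R'(t) = (-4)·e^(-t) + (-4t + 3)·(-1)·e^(-t) = (4t - 7)·e^(-t). Since e^(-t) > 0, the only critical point is t = 7/4.
R''(7/4) has the same sign as 4 > 0, so this is a local minimum.
R(7/4) = (-4)·e^(-7/4) ≈ -0.6951.

-0.6951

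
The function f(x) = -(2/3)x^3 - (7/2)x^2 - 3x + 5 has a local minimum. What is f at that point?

1/2

f'(x) = -2x^2 - 7x - 3 = 0 at x = -3, -1/2.
Second-derivative test with f''(x) = -4x - 7: f''(-3) = 5 > 0 ⇒ local minimum; f''(-1/2) = -5 < 0 ⇒ local maximum.
The local minimum is f(-3) = 1/2.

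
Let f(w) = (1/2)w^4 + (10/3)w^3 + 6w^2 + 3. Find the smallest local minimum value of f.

f'(w) = 2w^3 + 10w^2 + 12w. Setting f'(w) = 0 gives w ∈ {-3, -2, 0}.
Second-derivative test with f''(w) = 6w^2 + 20w + 12: f''(-3) = 6 > 0 ⇒ local minimum; f''(-2) = -4 < 0 ⇒ local maximum; f''(0) = 12 > 0 ⇒ local minimum.
So the smallest local minimum value is f(0) = 3.

3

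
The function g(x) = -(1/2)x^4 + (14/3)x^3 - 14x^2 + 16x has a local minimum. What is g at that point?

16/3

Critical points: g'(x) = -2x^3 + 14x^2 - 28x + 16 vanishes at x = 1, 2, 4.
Second-derivative test with g''(x) = -6x^2 + 28x - 28: g''(1) = -6 < 0 ⇒ local maximum; g''(2) = 4 > 0 ⇒ local minimum; g''(4) = -12 < 0 ⇒ local maximum.
So the local minimum value is g(2) = 16/3.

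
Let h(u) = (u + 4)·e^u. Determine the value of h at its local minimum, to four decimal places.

-0.0067

h'(u) = 1·e^u + (u + 4)·1·e^u = (u + 5)·e^u. Since e^u > 0, the only critical point is u = -5.
h''(-5) has the same sign as 1 > 0, so this is a local minimum.
h(-5) = (-1)·e^(-5) ≈ -0.0067.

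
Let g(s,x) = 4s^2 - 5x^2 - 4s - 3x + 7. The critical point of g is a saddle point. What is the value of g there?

129/20

∂g/∂s = 8s - 4 = 0 and ∂g/∂x = -10x - 3 = 0, so (s, x) = (1/2, -3/10).
The Hessian has g_{ss} = 8, g_{xx} = -10, g_{sx} = 0, giving D = -80 < 0, so the point is a saddle point.
g(1/2, -3/10) = 129/20.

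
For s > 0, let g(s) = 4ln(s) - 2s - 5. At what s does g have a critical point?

2

g'(s) = 4/s − 2 = 0 gives s = 2.
g''(s) = -4/s², which is negative for s > 0, so this is a local maximum.
g(2) = 4·ln(2) - 4 - 5 ≈ -6.2274.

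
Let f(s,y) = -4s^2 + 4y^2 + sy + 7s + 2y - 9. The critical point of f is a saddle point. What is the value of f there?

-419/65

∂f/∂s = -8s + y + 7 = 0 and ∂f/∂y = s + 8y + 2 = 0, so (s, y) = (54/65, -23/65).
The Hessian has f_{ss} = -8, f_{yy} = 8, f_{sy} = 1, giving D = -65 < 0, so the point is a saddle point.
f(54/65, -23/65) = -419/65.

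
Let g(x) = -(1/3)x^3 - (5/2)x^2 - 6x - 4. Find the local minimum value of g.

1/2

g'(x) = -x^2 - 5x - 6. Setting g'(x) = 0 gives x ∈ {-3, -2}.
Since g''(x) = -2x - 5, we get g''(-3) = 1 > 0 ⇒ local minimum; g''(-2) = -1 < 0 ⇒ local maximum.
The local minimum is g(-3) = 1/2.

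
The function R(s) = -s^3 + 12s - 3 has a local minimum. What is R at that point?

R'(s) = -3s^2 + 12 = 0 at s = -2, 2.
R''(s) = -6s. R''(-2) = 12 > 0 ⇒ local minimum; R''(2) = -12 < 0 ⇒ local maximum.
Thus R has its local minimum at s = -2, with value -19.

-19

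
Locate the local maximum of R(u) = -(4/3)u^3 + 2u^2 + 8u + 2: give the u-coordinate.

R'(u) = -4u^2 + 4u + 8. Setting R'(u) = 0 gives u ∈ {-1, 2}.
R''(u) = -8u + 4. R''(-1) = 12 > 0 ⇒ local minimum; R''(2) = -12 < 0 ⇒ local maximum.
The local maximum is R(2) = 46/3.

2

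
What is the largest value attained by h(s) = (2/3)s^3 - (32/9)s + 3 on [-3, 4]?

283/9

h'(s) = 2s^2 - 32/9, which vanishes at s = -4/3 and s = 4/3.
Evaluating at the critical points and endpoints: h(-3) = -13/3,  h(-4/3) = 499/81,  h(4/3) = -13/81,  h(4) = 283/9.
The maximum over the interval is 283/9, attained at s = 4.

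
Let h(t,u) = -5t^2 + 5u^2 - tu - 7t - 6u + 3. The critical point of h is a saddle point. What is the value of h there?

∂h/∂t = -10t - u - 7 = 0 and ∂h/∂u = -t + 10u - 6 = 0, so (t, u) = (-76/101, 53/101).
The Hessian has h_{tt} = -10, h_{uu} = 10, h_{tu} = -1, giving D = -101 < 0, so the point is a saddle point.
h(-76/101, 53/101) = 410/101.

410/101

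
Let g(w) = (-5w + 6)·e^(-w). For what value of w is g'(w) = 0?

By the product rule, g'(w) = (5w - 11)·e^(-w). Since e^(-w) > 0, the only critical point is w = 11/5.
g''(11/5) has the same sign as 5 > 0, so this is a local minimum.
g(11/5) = (-5)·e^(-11/5) ≈ -0.5540.

11/5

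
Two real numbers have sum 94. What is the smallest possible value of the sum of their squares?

4418

With a + b = 94, a^2 + b^2 = a^2 + (94 − a)^2.
The derivative 2a − 2(94 − a) = 4a − 188 vanishes at a = 47; second derivative 4 > 0, a minimum.
The minimum is 2·(47)^2 = 4418.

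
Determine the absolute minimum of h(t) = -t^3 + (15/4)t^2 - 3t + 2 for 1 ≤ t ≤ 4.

-14

h'(t) = -3t^2 + (15/2)t - 3, whose only zero in [1, 4] is t = 2.
Evaluating at the critical points and endpoints: h(1) = 7/4,  h(2) = 3,  h(4) = -14.
So the minimum is h(4) = -14.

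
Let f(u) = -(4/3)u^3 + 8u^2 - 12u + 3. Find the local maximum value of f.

3

Critical points: f'(u) = -4u^2 + 16u - 12 vanishes at u = 1, 3.
Since f''(u) = -8u + 16, we get f''(1) = 8 > 0 ⇒ local minimum; f''(3) = -8 < 0 ⇒ local maximum.
The local maximum is f(3) = 3.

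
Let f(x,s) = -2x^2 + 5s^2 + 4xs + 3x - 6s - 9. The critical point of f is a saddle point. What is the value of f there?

-459/56

∂f/∂x = -4x + 4s + 3 = 0 and ∂f/∂s = 4x + 10s - 6 = 0, so (x, s) = (27/28, 3/14).
The Hessian has f_{xx} = -4, f_{ss} = 10, f_{xs} = 4, giving D = -56 < 0, so the point is a saddle point.
f(27/28, 3/14) = -459/56.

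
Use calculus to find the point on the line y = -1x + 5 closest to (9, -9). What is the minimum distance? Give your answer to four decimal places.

3.5355

Minimize D(x)^2 = (x - 9)^2 + (-x + 14)^2.
d/dx[D^2] = 2(x - 9) + 2·(-1)·(-x + 14) = 0 ⇒ x = 23/2.
Then y = -13/2 and the distance is √(25/2) ≈ 3.5355.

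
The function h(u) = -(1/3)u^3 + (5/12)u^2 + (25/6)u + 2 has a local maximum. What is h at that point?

h'(u) = -u^2 + (5/6)u + 25/6 = 0 at u = -5/3, 5/2.
Since h''(u) = -2u + 5/6, we get h''(-5/3) = 25/6 > 0 ⇒ local minimum; h''(5/2) = -25/6 < 0 ⇒ local maximum.
Thus h has its local maximum at u = 5/2, with value 157/16.

157/16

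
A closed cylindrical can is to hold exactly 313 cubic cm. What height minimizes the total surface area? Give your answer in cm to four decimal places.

With radius r and height h, πr²h = 313 so h = 313/(πr²), and S(r) = 2πr² + 2πrh = 2πr² + 2·313/r.
S'(r) = 4πr − 2·313/r² = 0 ⇒ r³ = 313/(2π), so r ≈ 3.6795 and h = 2r ≈ 7.3590.
S''(r) = 4π + 4·313/r³ > 0, so this is the minimum; S ≈ 255.1981.

7.3590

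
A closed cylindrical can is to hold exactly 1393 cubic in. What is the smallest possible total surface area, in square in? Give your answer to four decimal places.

690.4761

With radius r and height h, πr²h = 1393 so h = 1393/(πr²), and S(r) = 2πr² + 2πrh = 2πr² + 2·1393/r.
S'(r) = 4πr − 2·1393/r² = 0 ⇒ r³ = 1393/(2π), so r ≈ 6.0523 and h = 2r ≈ 12.1047.
S''(r) = 4π + 4·1393/r³ > 0, so this is the minimum; S ≈ 690.4761.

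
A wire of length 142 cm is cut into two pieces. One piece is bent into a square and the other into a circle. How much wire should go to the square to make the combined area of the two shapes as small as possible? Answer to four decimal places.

79.5341

Let x be the length used for the square. Square side x/4; circle radius (142−x)/(2π).
A(x) = (x/4)² + π·((142−x)/(2π))² = x²/16 + (142−x)²/(4π) for 0 ≤ x ≤ 142. A'(x) = x/8 − (142−x)/(2π) = 0 gives x = 4·142/(π+4) ≈ 79.5341.
A'' = 1/8 + 1/(2π) > 0, so this gives the minimum combined area; x ≈ 79.5341 cm to the square.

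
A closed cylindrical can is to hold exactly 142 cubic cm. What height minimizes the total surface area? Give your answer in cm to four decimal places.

5.6546

With radius r and height h, πr²h = 142 so h = 142/(πr²), and S(r) = 2πr² + 2πrh = 2πr² + 2·142/r.
S'(r) = 4πr − 2·142/r² = 0 ⇒ r³ = 142/(2π), so r ≈ 2.8273 and h = 2r ≈ 5.6546.
S''(r) = 4π + 4·142/r³ > 0, so this is the minimum; S ≈ 150.6746.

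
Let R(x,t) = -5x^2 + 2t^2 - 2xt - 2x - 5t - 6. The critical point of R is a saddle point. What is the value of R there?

∂R/∂x = -10x - 2t - 2 = 0 and ∂R/∂t = -2x + 4t - 5 = 0, so (x, t) = (-9/22, 23/22).
The Hessian has R_{xx} = -10, R_{tt} = 4, R_{xt} = -2, giving D = -44 < 0, so the point is a saddle point.
R(-9/22, 23/22) = -361/44.

-361/44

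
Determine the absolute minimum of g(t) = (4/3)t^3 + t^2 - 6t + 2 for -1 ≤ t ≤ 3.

-5/3

g'(t) = 4t^2 + 2t - 6, whose only zero in [-1, 3] is t = 1.
Evaluating at the critical points and endpoints: g(-1) = 23/3; g(1) = -5/3; g(3) = 29.
So the minimum is g(1) = -5/3.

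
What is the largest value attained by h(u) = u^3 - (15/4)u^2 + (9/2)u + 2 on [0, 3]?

35/4

The derivative is 3u^2 - (15/2)u + 9/2, which vanishes at u = 1 and u = 3/2.
Evaluating at the critical points and endpoints: h(0) = 2; h(1) = 15/4; h(3/2) = 59/16; h(3) = 35/4.
The maximum over the interval is 35/4, attained at u = 3.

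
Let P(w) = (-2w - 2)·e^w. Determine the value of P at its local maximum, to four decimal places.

0.2707

Differentiating with the product rule gives P'(w) = (-2w - 4)·e^w. Since e^w > 0, the only critical point is w = -2.
P''(-2) has the same sign as -2 < 0, so this is a local maximum.
P(-2) = (2)·e^(-2) ≈ 0.2707.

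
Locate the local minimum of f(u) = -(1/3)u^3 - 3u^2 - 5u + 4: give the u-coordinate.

-5

f'(u) = -u^2 - 6u - 5. Setting f'(u) = 0 gives u ∈ {-5, -1}.
Since f''(u) = -2u - 6, we get f''(-5) = 4 > 0 ⇒ local minimum; f''(-1) = -4 < 0 ⇒ local maximum.
The local minimum is f(-5) = -13/3.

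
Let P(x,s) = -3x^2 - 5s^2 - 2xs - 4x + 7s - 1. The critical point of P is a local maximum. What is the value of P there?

227/56

∂P/∂x = -6x - 2s - 4 = 0 and ∂P/∂s = -2x - 10s + 7 = 0, so (x, s) = (-27/28, 25/28).
The Hessian has P_{xx} = -6, P_{ss} = -10, P_{xs} = -2, giving D = 56 > 0 with P_{xx} < 0, so the point is a local maximum.
P(-27/28, 25/28) = 227/56.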